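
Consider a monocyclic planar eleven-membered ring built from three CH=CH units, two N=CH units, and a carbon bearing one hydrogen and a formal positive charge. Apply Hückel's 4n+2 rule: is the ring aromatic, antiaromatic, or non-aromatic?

Every ring atom contributes a p orbital perpendicular to the ring (every atom in a ring double bond is sp² and brings one electron to the p orbital; each =N– nitrogen is pyridine-type (lone pair in the sp² plane, one electron in the p orbital); the carbocation has an empty p orbital), so the π system is cyclic and fully conjugated.
Counting π electrons: 5 × 2 = 10 from the double-bond units + 0 from the CH(+) atom = 10.
10 = 4(2) + 2, which satisfies Hückel's 4n+2 rule.

Aromatic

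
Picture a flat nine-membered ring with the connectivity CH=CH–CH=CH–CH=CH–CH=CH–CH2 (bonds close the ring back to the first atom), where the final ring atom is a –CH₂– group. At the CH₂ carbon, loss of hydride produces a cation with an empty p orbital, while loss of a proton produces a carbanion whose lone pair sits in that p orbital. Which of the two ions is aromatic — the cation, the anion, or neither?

The anion

Once that carbon is sp², every ring atom has a p orbital and both ions are fully conjugated.
Cation: 4 × 2 + 0 = 8 π electrons → 4(2), antiaromatic.
Anion: 4 × 2 + 2 = 10 π electrons → 4(2)+2, aromatic.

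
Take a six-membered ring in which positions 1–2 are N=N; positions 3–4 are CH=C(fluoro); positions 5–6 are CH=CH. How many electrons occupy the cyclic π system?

Check conjugation: every atom in a ring double bond is sp² and brings one electron to the p orbital; each sp² =N– keeps its lone pair in-plane and puts one electron into the π system — every position has a p orbital, so the cyclic π system is continuous.
Tallying contributions gives 3 × 2 = 6 from the 3 double-bond units.

6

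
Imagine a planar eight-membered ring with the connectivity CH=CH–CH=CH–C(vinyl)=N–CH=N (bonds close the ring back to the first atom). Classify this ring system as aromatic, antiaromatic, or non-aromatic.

Antiaromatic

Check conjugation: the double-bond atoms are sp², each contributing one p electron; each sp² =N– keeps its lone pair in-plane and puts one electron into the π system — every position has a p orbital, so the cyclic π system is continuous.
π-electron count: 4 × 2 = 8 from the 4 double-bond units.
With 8 = 4·2 π electrons, Hückel's rule classifies the planar ring as antiaromatic.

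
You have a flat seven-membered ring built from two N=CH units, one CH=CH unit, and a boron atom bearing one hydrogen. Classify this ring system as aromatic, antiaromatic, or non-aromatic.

Aromatic

The p orbitals form a continuous loop: every atom in a ring double bond is sp² and brings one electron to the p orbital; each sp² =N– keeps its lone pair in-plane and puts one electron into the π system; the boron has an empty p orbital. The ring is fully conjugated.
Adding the contributions, 3 × 2 = 6 from the double-bond units + 0 from the BH atom = 6.
That gives a 4n+2 count (6, n = 1).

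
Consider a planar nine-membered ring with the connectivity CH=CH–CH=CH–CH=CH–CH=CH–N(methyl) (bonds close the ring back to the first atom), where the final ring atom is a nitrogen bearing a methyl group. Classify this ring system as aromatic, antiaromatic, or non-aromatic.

Aromatic

The p orbitals form a continuous loop: the double-bond atoms are sp², each contributing one p electron; the pyrrole-type nitrogen donates its lone pair from the p orbital. The ring is fully conjugated.
Tallying contributions gives 4 × 2 = 8 from the double-bond units + 2 from the N(methyl) atom = 10.
With 10 π electrons (n = 2), the Hückel 4n+2 condition holds.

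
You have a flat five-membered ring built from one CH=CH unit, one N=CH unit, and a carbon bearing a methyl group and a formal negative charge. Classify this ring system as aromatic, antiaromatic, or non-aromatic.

Aromatic

Every ring atom contributes a p orbital perpendicular to the ring (the double-bond atoms are sp², each contributing one p electron; the doubly-bonded nitrogens are pyridine-type — their lone pairs lie in the ring plane, leaving one electron in the p orbital; the carbanion's lone pair occupies the p orbital), so the π system is cyclic and fully conjugated.
π-electron count: 2 × 2 = 4 from the double-bond units + 2 from the C(methyl)(-) atom = 6.
That gives a 4n+2 count (6, n = 1).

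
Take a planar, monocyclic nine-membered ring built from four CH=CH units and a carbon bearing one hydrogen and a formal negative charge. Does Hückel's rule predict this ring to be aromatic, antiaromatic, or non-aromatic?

Aromatic

The p orbitals form a continuous loop: every atom in a ring double bond is sp² and brings one electron to the p orbital; the carbanion's lone pair occupies the p orbital. The ring is fully conjugated.
Adding the contributions, 4 × 2 = 8 from the double-bond units + 2 from the CH(-) atom = 10.
With 10 π electrons (n = 2), the Hückel 4n+2 condition holds.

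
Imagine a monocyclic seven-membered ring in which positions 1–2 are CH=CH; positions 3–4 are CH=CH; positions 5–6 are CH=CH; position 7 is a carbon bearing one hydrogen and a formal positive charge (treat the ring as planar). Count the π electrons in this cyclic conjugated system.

6

The p orbitals form a continuous loop: the double-bond atoms are sp², each contributing one p electron; the carbocation has an empty p orbital. The ring is fully conjugated.
Tallying contributions gives 3 × 2 = 6 from the double-bond units + 0 from the CH(+) atom = 6.
(The species described is the tropylium cation.)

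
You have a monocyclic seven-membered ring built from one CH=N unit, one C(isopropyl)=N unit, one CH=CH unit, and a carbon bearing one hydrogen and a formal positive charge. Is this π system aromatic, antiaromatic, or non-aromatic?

All ring atoms are sp² and supply a p orbital to the ring (each doubly-bonded ring atom is sp² with one p-orbital electron; each =N– nitrogen is pyridine-type (lone pair in the sp² plane, one electron in the p orbital); the carbocation has an empty p orbital); the conjugation is uninterrupted.
Counting π electrons: 3 × 2 = 6 from the double-bond units + 0 from the CH(+) atom = 6.
6 = 4(1) + 2, which satisfies Hückel's 4n+2 rule.

Aromatic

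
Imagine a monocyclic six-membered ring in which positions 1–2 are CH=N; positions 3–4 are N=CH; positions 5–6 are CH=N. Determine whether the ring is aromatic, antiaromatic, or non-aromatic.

Aromatic

The p orbitals form a continuous loop: each doubly-bonded ring atom is sp² with one p-orbital electron; each =N– nitrogen is pyridine-type (lone pair in the sp² plane, one electron in the p orbital). The ring is fully conjugated.
Adding the contributions, 3 × 2 = 6 from the 3 double-bond units.
6 = 4(1) + 2, which satisfies Hückel's 4n+2 rule.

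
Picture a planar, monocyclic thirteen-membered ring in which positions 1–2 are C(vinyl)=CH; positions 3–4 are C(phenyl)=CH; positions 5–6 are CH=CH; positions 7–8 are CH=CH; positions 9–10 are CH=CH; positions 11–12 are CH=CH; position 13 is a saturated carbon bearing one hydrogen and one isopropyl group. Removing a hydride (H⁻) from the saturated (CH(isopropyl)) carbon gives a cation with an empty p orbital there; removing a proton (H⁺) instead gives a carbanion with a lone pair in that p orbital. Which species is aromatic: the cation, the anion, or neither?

The anion

Once that carbon is sp², every ring atom has a p orbital and both ions are fully conjugated.
Cation: 6 × 2 + 0 = 12 π electrons → 4(3), antiaromatic.
Anion: 6 × 2 + 2 = 14 π electrons → 4(3)+2, aromatic.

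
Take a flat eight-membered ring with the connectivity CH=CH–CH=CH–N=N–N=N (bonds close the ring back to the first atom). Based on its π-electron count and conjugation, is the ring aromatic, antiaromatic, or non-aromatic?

Antiaromatic

Every ring atom contributes a p orbital perpendicular to the ring (the double-bond atoms are sp², each contributing one p electron; the doubly-bonded nitrogens are pyridine-type — their lone pairs lie in the ring plane, leaving one electron in the p orbital), so the π system is cyclic and fully conjugated.
Tallying contributions gives 4 × 2 = 8 from the 4 double-bond units.
8 is a 4n count (n = 2), so the planar conjugated ring is antiaromatic.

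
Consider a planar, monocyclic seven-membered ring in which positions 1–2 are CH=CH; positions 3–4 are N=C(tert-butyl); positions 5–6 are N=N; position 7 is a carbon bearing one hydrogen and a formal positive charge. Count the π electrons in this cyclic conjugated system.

6

All ring atoms are sp² and supply a p orbital to the ring (each doubly-bonded ring atom is sp² with one p-orbital electron; each =N– nitrogen is pyridine-type (lone pair in the sp² plane, one electron in the p orbital); the carbocation has an empty p orbital); the conjugation is uninterrupted.
Adding the contributions, 3 × 2 = 6 from the double-bond units + 0 from the CH(+) atom = 6.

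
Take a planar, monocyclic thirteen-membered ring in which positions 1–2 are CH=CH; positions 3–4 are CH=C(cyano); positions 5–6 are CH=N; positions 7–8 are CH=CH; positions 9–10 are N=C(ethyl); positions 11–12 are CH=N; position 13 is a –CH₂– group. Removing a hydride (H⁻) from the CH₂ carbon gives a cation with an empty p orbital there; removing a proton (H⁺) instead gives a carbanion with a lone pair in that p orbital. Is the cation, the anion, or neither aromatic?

The anion

Both ions have a continuous loop of p orbitals — each ring atom is sp².
Cation: 6 × 2 + 0 = 12 π electrons → 4(3), antiaromatic.
Anion: 6 × 2 + 2 = 14 π electrons → 4(3)+2, aromatic.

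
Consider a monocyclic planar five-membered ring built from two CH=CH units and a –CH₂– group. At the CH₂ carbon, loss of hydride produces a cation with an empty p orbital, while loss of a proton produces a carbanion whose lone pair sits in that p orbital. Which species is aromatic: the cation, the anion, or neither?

The anion

Both ions have a continuous loop of p orbitals — each ring atom is sp².
Cation: 2 × 2 + 0 = 4 π electrons → 4(1), antiaromatic.
Anion: 2 × 2 + 2 = 6 π electrons → 4(1)+2, aromatic.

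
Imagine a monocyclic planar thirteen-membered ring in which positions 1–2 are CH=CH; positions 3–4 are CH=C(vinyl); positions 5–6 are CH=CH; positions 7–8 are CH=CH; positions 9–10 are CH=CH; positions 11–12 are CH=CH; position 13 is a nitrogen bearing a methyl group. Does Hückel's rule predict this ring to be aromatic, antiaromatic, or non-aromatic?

Aromatic

The p orbitals form a continuous loop: the double-bond atoms are sp², each contributing one p electron; the pyrrole-type nitrogen donates its lone pair from the p orbital. The ring is fully conjugated.
Adding the contributions, 6 × 2 = 12 from the double-bond units + 2 from the N(methyl) atom = 14.
Since 14 = 4·3 + 2, the ring meets the 4n+2 criterion.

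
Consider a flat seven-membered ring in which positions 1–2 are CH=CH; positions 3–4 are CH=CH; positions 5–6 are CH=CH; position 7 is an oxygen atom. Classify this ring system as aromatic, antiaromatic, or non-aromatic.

Check conjugation: every atom in a ring double bond is sp² and brings one electron to the p orbital; the oxygen donates one lone pair from its p orbital — every position has a p orbital, so the cyclic π system is continuous.
Tallying contributions gives 3 × 2 = 6 from the double-bond units + 2 from the O atom = 8.
8 is a 4n count (n = 2), so the planar conjugated ring is antiaromatic.

Antiaromatic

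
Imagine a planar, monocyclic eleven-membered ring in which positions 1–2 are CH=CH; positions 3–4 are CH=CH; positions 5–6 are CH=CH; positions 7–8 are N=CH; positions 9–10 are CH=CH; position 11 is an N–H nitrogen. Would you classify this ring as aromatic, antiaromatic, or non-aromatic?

Every ring atom contributes a p orbital perpendicular to the ring (every atom in a ring double bond is sp² and brings one electron to the p orbital; the doubly-bonded nitrogens are pyridine-type — their lone pairs lie in the ring plane, leaving one electron in the p orbital; the pyrrole-type nitrogen donates its lone pair from the p orbital), so the π system is cyclic and fully conjugated.
Adding the contributions, 5 × 2 = 10 from the double-bond units + 2 from the NH atom = 12.
12 is a 4n count (n = 3), so the planar conjugated ring is antiaromatic.

Antiaromatic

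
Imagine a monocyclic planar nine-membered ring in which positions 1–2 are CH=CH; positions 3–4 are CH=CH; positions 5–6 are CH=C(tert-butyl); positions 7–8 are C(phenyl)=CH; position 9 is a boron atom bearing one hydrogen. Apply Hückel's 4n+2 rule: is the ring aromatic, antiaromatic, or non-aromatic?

Antiaromatic

Every ring atom contributes a p orbital perpendicular to the ring (every atom in a ring double bond is sp² and brings one electron to the p orbital; the boron has an empty p orbital), so the π system is cyclic and fully conjugated.
Counting π electrons: 4 × 2 = 8 from the double-bond units + 0 from the BH atom = 8.
8 is a 4n count (n = 2), so the planar conjugated ring is antiaromatic.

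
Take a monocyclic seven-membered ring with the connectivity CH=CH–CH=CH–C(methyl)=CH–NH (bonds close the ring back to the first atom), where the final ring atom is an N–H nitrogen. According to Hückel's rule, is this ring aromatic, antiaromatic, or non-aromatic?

Antiaromatic

The p orbitals form a continuous loop: every atom in a ring double bond is sp² and brings one electron to the p orbital; the pyrrole-type nitrogen donates its lone pair from the p orbital. The ring is fully conjugated.
π-electron count: 3 × 2 = 6 from the double-bond units + 2 from the NH atom = 8.
A 4n π count (8, n = 2) in a planar conjugated ring means antiaromatic.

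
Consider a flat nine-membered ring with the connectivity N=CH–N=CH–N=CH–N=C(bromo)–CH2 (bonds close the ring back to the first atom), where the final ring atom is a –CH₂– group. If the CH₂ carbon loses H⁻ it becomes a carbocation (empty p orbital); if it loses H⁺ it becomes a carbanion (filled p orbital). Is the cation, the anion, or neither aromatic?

The anion

Once that carbon is sp², every ring atom has a p orbital and both ions are fully conjugated.
Cation: 4 × 2 + 0 = 8 π electrons → 4(2), antiaromatic.
Anion: 4 × 2 + 2 = 10 π electrons → 4(2)+2, aromatic.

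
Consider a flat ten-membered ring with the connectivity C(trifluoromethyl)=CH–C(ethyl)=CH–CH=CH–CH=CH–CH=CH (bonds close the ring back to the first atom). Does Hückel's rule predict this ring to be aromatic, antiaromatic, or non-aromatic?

Check conjugation: each doubly-bonded ring atom is sp² with one p-orbital electron — every position has a p orbital, so the cyclic π system is continuous.
π-electron count: 5 × 2 = 10 from the 5 double-bond units.
Since 10 = 4·2 + 2, the ring meets the 4n+2 criterion.

Aromatic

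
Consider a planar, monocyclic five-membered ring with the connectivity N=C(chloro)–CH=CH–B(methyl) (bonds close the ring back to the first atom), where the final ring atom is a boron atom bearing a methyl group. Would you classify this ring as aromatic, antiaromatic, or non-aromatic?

Antiaromatic

Check conjugation: the double-bond atoms are sp², each contributing one p electron; each =N– nitrogen is pyridine-type (lone pair in the sp² plane, one electron in the p orbital); the boron has an empty p orbital — every position has a p orbital, so the cyclic π system is continuous.
π-electron count: 2 × 2 = 4 from the double-bond units + 0 from the B(methyl) atom = 4.
A 4n π count (4, n = 1) in a planar conjugated ring means antiaromatic.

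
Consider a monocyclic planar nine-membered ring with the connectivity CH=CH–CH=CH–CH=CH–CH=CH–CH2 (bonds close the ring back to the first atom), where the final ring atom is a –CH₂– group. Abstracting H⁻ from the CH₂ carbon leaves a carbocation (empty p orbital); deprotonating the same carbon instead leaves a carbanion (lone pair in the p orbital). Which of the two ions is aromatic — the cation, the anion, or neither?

In both ions every ring atom is sp² and contributes a p orbital, so both rings are fully conjugated.
Cation: 4 × 2 + 0 = 8 π electrons → 4(2), antiaromatic.
Anion: 4 × 2 + 2 = 10 π electrons → 4(2)+2, aromatic.

The anion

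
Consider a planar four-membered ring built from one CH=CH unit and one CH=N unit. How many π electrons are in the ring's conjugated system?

4

Check conjugation: the double-bond atoms are sp², each contributing one p electron; each sp² =N– keeps its lone pair in-plane and puts one electron into the π system — every position has a p orbital, so the cyclic π system is continuous.
Counting π electrons: 2 × 2 = 4 from the 2 double-bond units.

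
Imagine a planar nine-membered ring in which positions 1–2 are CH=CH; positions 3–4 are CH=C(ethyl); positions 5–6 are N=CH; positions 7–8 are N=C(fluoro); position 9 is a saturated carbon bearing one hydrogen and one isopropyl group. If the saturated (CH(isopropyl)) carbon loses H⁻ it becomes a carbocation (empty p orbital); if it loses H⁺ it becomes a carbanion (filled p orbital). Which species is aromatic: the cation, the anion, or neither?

The anion

Both ions have a continuous loop of p orbitals — each ring atom is sp².
Cation: 4 × 2 + 0 = 8 π electrons → 4(2), antiaromatic.
Anion: 4 × 2 + 2 = 10 π electrons → 4(2)+2, aromatic.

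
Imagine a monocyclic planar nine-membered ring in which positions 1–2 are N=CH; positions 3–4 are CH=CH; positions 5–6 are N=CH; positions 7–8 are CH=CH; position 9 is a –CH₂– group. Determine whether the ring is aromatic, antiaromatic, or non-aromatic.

Non-aromatic

Because the tetrahedral CH₂ carbon is sp³ and has no p orbital in the ring π system at the CH2 position, the π system cannot extend all the way around the ring.
Broken conjugation rules out both aromaticity and antiaromaticity.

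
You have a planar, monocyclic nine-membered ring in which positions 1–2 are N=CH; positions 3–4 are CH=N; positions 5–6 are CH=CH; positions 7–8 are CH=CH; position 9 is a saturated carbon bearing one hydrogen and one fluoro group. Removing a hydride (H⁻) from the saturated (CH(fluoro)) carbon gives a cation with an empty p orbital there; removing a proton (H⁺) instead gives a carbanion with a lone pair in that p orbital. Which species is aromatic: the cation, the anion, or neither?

The anion

Once that carbon is sp², every ring atom has a p orbital and both ions are fully conjugated.
Cation: 4 × 2 + 0 = 8 π electrons → 4(2), antiaromatic.
Anion: 4 × 2 + 2 = 10 π electrons → 4(2)+2, aromatic.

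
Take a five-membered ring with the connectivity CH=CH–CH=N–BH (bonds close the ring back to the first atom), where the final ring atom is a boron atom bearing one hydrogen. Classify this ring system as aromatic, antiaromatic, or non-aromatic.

Every ring atom contributes a p orbital perpendicular to the ring (each doubly-bonded ring atom is sp² with one p-orbital electron; the doubly-bonded nitrogens are pyridine-type — their lone pairs lie in the ring plane, leaving one electron in the p orbital; the boron has an empty p orbital), so the π system is cyclic and fully conjugated.
Counting π electrons: 2 × 2 = 4 from the double-bond units + 0 from the BH atom = 4.
4 = 4(1); a planar, fully conjugated 4n system is antiaromatic.

Antiaromatic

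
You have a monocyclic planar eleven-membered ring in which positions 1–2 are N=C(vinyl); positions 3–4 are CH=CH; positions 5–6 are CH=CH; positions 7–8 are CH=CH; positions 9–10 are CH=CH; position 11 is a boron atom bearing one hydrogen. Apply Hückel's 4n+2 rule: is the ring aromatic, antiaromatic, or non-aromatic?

The p orbitals form a continuous loop: the double-bond atoms are sp², each contributing one p electron; each sp² =N– keeps its lone pair in-plane and puts one electron into the π system; the boron has an empty p orbital. The ring is fully conjugated.
Adding the contributions, 5 × 2 = 10 from the double-bond units + 0 from the BH atom = 10.
Since 10 = 4·2 + 2, the ring meets the 4n+2 criterion.

Aromatic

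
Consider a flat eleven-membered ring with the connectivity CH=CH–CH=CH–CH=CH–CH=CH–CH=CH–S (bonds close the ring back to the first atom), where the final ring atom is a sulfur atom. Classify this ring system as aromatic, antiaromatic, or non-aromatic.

All ring atoms are sp² and supply a p orbital to the ring (the double-bond atoms are sp², each contributing one p electron; the sulfur donates one lone pair from its p orbital); the conjugation is uninterrupted.
Counting π electrons: 5 × 2 = 10 from the double-bond units + 2 from the S atom = 12.
12 = 4(3); a planar, fully conjugated 4n system is antiaromatic.

Antiaromatic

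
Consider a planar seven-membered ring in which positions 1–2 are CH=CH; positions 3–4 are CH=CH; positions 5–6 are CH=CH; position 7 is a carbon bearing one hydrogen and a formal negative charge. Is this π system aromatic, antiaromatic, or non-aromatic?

The p orbitals form a continuous loop: each doubly-bonded ring atom is sp² with one p-orbital electron; the carbanion's lone pair occupies the p orbital. The ring is fully conjugated.
Adding the contributions, 3 × 2 = 6 from the double-bond units + 2 from the CH(-) atom = 8.
A 4n π count (8, n = 2) in a planar conjugated ring means antiaromatic.

Antiaromatic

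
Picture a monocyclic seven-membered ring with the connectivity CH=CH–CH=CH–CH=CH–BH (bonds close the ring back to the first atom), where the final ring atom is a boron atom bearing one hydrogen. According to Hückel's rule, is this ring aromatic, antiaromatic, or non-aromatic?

Every ring atom contributes a p orbital perpendicular to the ring (every atom in a ring double bond is sp² and brings one electron to the p orbital; the boron has an empty p orbital), so the π system is cyclic and fully conjugated.
Tallying contributions gives 3 × 2 = 6 from the double-bond units + 0 from the BH atom = 6.
With 6 π electrons (n = 1), the Hückel 4n+2 condition holds.

Aromatic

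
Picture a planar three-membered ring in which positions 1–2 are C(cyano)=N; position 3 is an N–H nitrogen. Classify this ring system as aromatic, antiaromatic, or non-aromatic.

Every ring atom contributes a p orbital perpendicular to the ring (every atom in a ring double bond is sp² and brings one electron to the p orbital; each sp² =N– keeps its lone pair in-plane and puts one electron into the π system; the pyrrole-type nitrogen donates its lone pair from the p orbital), so the π system is cyclic and fully conjugated.
Adding the contributions, 1 × 2 = 2 from the double-bond unit + 2 from the NH atom = 4.
4 = 4(1); a planar, fully conjugated 4n system is antiaromatic.

Antiaromatic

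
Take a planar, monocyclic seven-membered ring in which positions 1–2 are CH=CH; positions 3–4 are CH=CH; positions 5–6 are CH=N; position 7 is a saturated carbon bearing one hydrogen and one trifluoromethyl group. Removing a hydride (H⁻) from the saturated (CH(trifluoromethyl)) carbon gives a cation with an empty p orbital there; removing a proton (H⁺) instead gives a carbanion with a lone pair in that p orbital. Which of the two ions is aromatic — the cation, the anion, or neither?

The cation

Both ions have a continuous loop of p orbitals — each ring atom is sp².
Cation: 3 × 2 + 0 = 6 π electrons → 4(1)+2, aromatic.
Anion: 3 × 2 + 2 = 8 π electrons → 4(2), antiaromatic.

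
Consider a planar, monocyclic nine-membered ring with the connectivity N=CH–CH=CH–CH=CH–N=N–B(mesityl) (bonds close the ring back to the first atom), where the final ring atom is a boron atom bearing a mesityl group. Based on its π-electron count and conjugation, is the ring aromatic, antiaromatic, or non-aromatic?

Check conjugation: every atom in a ring double bond is sp² and brings one electron to the p orbital; each =N– nitrogen is pyridine-type (lone pair in the sp² plane, one electron in the p orbital); the boron has an empty p orbital — every position has a p orbital, so the cyclic π system is continuous.
π-electron count: 4 × 2 = 8 from the double-bond units + 0 from the B(mesityl) atom = 8.
With 8 = 4·2 π electrons, Hückel's rule classifies the planar ring as antiaromatic.

Antiaromatic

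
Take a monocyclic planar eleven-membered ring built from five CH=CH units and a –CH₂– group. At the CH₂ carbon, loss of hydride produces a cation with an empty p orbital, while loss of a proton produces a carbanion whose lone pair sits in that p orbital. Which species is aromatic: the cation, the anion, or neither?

In both ions every ring atom is sp² and contributes a p orbital, so both rings are fully conjugated.
Cation: 5 × 2 + 0 = 10 π electrons → 4(2)+2, aromatic.
Anion: 5 × 2 + 2 = 12 π electrons → 4(3), antiaromatic.

The cation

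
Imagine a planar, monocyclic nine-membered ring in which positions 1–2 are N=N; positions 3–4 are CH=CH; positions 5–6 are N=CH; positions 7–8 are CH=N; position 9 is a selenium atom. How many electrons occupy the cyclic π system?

10

All ring atoms are sp² and supply a p orbital to the ring (the double-bond atoms are sp², each contributing one p electron; each =N– nitrogen is pyridine-type (lone pair in the sp² plane, one electron in the p orbital); the selenium donates one lone pair from its p orbital); the conjugation is uninterrupted.
Counting π electrons: 4 × 2 = 8 from the double-bond units + 2 from the Se atom = 10.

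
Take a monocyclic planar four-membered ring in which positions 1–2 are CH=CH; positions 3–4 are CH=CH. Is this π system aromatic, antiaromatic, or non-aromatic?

Antiaromatic

All ring atoms are sp² and supply a p orbital to the ring (each doubly-bonded ring atom is sp² with one p-orbital electron); the conjugation is uninterrupted.
Adding the contributions, 2 × 2 = 4 from the 2 double-bond units.
4 = 4(1); a planar, fully conjugated 4n system is antiaromatic.
This is cyclobutadiene.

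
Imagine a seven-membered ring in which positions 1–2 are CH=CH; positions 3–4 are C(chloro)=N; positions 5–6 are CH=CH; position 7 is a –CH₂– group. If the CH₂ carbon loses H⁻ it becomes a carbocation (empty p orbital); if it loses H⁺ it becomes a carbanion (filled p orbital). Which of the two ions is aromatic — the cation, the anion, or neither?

The cation

Both ions have a continuous loop of p orbitals — each ring atom is sp².
Cation: 3 × 2 + 0 = 6 π electrons → 4(1)+2, aromatic.
Anion: 3 × 2 + 2 = 8 π electrons → 4(2), antiaromatic.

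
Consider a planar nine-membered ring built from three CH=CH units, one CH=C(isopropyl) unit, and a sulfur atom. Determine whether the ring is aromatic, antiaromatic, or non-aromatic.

All ring atoms are sp² and supply a p orbital to the ring (every atom in a ring double bond is sp² and brings one electron to the p orbital; the sulfur donates one lone pair from its p orbital); the conjugation is uninterrupted.
Counting π electrons: 4 × 2 = 8 from the double-bond units + 2 from the S atom = 10.
With 10 π electrons (n = 2), the Hückel 4n+2 condition holds.

Aromatic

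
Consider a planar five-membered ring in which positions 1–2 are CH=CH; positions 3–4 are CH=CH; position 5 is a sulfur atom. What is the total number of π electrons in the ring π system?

Every ring atom contributes a p orbital perpendicular to the ring (every atom in a ring double bond is sp² and brings one electron to the p orbital; the sulfur donates one lone pair from its p orbital), so the π system is cyclic and fully conjugated.
Counting π electrons: 2 × 2 = 4 from the double-bond units + 2 from the S atom = 6.
(The species described is thiophene.)

6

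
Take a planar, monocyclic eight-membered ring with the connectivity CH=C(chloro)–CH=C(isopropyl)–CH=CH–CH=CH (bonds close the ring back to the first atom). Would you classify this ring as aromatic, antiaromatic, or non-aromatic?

Antiaromatic

Check conjugation: the double-bond atoms are sp², each contributing one p electron — every position has a p orbital, so the cyclic π system is continuous.
Adding the contributions, 4 × 2 = 8 from the 4 double-bond units.
8 = 4(2); a planar, fully conjugated 4n system is antiaromatic.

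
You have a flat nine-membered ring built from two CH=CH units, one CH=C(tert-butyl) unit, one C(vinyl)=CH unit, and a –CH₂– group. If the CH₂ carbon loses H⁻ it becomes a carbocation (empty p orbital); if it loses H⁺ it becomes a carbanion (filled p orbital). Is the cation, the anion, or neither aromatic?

The anion

In either ion the ring is fully conjugated: every atom, including the new sp² carbon, supplies a p orbital.
Cation: 4 × 2 + 0 = 8 π electrons → 4(2), antiaromatic.
Anion: 4 × 2 + 2 = 10 π electrons → 4(2)+2, aromatic.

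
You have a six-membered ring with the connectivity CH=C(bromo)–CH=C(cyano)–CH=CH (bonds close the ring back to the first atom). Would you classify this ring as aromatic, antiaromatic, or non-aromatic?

Check conjugation: each doubly-bonded ring atom is sp² with one p-orbital electron — every position has a p orbital, so the cyclic π system is continuous.
Adding the contributions, 3 × 2 = 6 from the 3 double-bond units.
6 = 4(1) + 2, which satisfies Hückel's 4n+2 rule.

Aromatic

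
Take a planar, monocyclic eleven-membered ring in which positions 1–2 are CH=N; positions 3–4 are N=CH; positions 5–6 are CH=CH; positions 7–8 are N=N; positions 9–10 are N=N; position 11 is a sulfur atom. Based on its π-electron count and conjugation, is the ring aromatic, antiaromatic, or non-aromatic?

Every ring atom contributes a p orbital perpendicular to the ring (every atom in a ring double bond is sp² and brings one electron to the p orbital; each sp² =N– keeps its lone pair in-plane and puts one electron into the π system; the sulfur donates one lone pair from its p orbital), so the π system is cyclic and fully conjugated.
Adding the contributions, 5 × 2 = 10 from the double-bond units + 2 from the S atom = 12.
12 is a 4n count (n = 3), so the planar conjugated ring is antiaromatic.

Antiaromatic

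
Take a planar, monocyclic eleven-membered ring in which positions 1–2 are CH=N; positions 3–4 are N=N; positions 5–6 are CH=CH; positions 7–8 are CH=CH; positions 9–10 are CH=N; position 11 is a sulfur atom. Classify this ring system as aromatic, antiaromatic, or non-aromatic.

Antiaromatic

Every ring atom contributes a p orbital perpendicular to the ring (the double-bond atoms are sp², each contributing one p electron; the doubly-bonded nitrogens are pyridine-type — their lone pairs lie in the ring plane, leaving one electron in the p orbital; the sulfur donates one lone pair from its p orbital), so the π system is cyclic and fully conjugated.
Counting π electrons: 5 × 2 = 10 from the double-bond units + 2 from the S atom = 12.
A 4n π count (12, n = 3) in a planar conjugated ring means antiaromatic.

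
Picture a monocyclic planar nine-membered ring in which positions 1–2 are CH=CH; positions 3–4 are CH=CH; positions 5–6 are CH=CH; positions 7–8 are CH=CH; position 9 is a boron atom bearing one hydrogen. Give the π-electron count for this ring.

All ring atoms are sp² and supply a p orbital to the ring (every atom in a ring double bond is sp² and brings one electron to the p orbital; the boron has an empty p orbital); the conjugation is uninterrupted.
Adding the contributions, 4 × 2 = 8 from the double-bond units + 0 from the BH atom = 8.

8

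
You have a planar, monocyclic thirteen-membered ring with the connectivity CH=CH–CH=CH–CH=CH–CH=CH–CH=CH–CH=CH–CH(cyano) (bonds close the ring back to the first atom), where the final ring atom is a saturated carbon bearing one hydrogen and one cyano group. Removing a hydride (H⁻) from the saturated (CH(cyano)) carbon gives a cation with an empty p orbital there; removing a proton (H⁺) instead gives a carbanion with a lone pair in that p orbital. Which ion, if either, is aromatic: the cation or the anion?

Both ions have a continuous loop of p orbitals — each ring atom is sp².
Cation: 6 × 2 + 0 = 12 π electrons → 4(3), antiaromatic.
Anion: 6 × 2 + 2 = 14 π electrons → 4(3)+2, aromatic.

The anion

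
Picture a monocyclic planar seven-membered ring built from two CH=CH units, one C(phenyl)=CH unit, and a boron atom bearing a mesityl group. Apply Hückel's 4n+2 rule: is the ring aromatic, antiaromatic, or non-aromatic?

Every ring atom contributes a p orbital perpendicular to the ring (the double-bond atoms are sp², each contributing one p electron; the boron has an empty p orbital), so the π system is cyclic and fully conjugated.
Tallying contributions gives 3 × 2 = 6 from the double-bond units + 0 from the B(mesityl) atom = 6.
6 = 4(1) + 2, which satisfies Hückel's 4n+2 rule.

Aromatic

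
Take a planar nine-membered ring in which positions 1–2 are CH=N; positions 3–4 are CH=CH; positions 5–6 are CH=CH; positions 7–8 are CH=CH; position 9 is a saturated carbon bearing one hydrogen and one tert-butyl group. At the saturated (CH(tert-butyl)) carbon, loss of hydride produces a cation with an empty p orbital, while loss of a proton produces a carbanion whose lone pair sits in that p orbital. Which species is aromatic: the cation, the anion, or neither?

The anion

Once that carbon is sp², every ring atom has a p orbital and both ions are fully conjugated.
Cation: 4 × 2 + 0 = 8 π electrons → 4(2), antiaromatic.
Anion: 4 × 2 + 2 = 10 π electrons → 4(2)+2, aromatic.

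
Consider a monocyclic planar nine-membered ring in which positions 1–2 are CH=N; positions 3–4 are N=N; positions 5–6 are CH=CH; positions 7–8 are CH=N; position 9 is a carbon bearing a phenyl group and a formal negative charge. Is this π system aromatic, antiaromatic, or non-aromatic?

Aromatic

The p orbitals form a continuous loop: each doubly-bonded ring atom is sp² with one p-orbital electron; each =N– nitrogen is pyridine-type (lone pair in the sp² plane, one electron in the p orbital); the carbanion's lone pair occupies the p orbital. The ring is fully conjugated.
π-electron count: 4 × 2 = 8 from the double-bond units + 2 from the C(phenyl)(-) atom = 10.
That gives a 4n+2 count (10, n = 2).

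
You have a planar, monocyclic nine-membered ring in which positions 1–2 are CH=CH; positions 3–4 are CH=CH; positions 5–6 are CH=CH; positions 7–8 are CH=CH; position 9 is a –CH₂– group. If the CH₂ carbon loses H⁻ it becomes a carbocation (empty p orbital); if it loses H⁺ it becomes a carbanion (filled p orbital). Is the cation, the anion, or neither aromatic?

Both ions have a continuous loop of p orbitals — each ring atom is sp².
Cation: 4 × 2 + 0 = 8 π electrons → 4(2), antiaromatic.
Anion: 4 × 2 + 2 = 10 π electrons → 4(2)+2, aromatic.

The anion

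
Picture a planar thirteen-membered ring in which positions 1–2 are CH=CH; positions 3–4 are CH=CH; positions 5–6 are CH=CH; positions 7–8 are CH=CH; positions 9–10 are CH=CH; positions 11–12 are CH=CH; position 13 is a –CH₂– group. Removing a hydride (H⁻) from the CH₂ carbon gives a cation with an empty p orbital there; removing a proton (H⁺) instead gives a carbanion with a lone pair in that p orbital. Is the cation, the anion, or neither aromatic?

The anion

Once that carbon is sp², every ring atom has a p orbital and both ions are fully conjugated.
Cation: 6 × 2 + 0 = 12 π electrons → 4(3), antiaromatic.
Anion: 6 × 2 + 2 = 14 π electrons → 4(3)+2, aromatic.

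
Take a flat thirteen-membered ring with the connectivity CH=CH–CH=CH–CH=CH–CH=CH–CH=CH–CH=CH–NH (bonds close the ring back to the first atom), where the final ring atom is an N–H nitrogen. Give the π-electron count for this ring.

The p orbitals form a continuous loop: the double-bond atoms are sp², each contributing one p electron; the pyrrole-type nitrogen donates its lone pair from the p orbital. The ring is fully conjugated.
Counting π electrons: 6 × 2 = 12 from the double-bond units + 2 from the NH atom = 14.

14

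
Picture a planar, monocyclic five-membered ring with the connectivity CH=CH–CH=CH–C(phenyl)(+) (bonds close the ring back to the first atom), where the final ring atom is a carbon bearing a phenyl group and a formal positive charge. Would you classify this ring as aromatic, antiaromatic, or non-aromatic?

Antiaromatic

Check conjugation: every atom in a ring double bond is sp² and brings one electron to the p orbital; the carbocation has an empty p orbital — every position has a p orbital, so the cyclic π system is continuous.
Adding the contributions, 2 × 2 = 4 from the double-bond units + 0 from the C(phenyl)(+) atom = 4.
With 4 = 4·1 π electrons, Hückel's rule classifies the planar ring as antiaromatic.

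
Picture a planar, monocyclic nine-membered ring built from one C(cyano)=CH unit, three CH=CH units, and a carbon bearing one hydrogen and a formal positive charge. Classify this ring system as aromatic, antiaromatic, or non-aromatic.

Antiaromatic

The p orbitals form a continuous loop: each doubly-bonded ring atom is sp² with one p-orbital electron; the carbocation has an empty p orbital. The ring is fully conjugated.
π-electron count: 4 × 2 = 8 from the double-bond units + 0 from the CH(+) atom = 8.
With 8 = 4·2 π electrons, Hückel's rule classifies the planar ring as antiaromatic.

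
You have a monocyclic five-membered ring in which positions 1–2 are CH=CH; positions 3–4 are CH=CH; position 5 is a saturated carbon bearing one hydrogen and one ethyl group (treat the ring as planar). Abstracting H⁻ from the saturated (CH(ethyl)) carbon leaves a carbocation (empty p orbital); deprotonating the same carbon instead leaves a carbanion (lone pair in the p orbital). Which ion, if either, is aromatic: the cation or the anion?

Both ions have a continuous loop of p orbitals — each ring atom is sp².
Cation: 2 × 2 + 0 = 4 π electrons → 4(1), antiaromatic.
Anion: 2 × 2 + 2 = 6 π electrons → 4(1)+2, aromatic.

The anion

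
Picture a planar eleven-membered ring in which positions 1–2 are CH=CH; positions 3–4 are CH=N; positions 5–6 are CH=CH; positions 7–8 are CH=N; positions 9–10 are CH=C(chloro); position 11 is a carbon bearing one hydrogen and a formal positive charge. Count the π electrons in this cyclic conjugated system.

The p orbitals form a continuous loop: each doubly-bonded ring atom is sp² with one p-orbital electron; the doubly-bonded nitrogens are pyridine-type — their lone pairs lie in the ring plane, leaving one electron in the p orbital; the carbocation has an empty p orbital. The ring is fully conjugated.
Tallying contributions gives 5 × 2 = 10 from the double-bond units + 0 from the CH(+) atom = 10.

10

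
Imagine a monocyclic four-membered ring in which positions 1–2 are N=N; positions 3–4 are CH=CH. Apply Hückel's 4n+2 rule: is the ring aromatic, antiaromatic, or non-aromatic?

All ring atoms are sp² and supply a p orbital to the ring (each doubly-bonded ring atom is sp² with one p-orbital electron; each sp² =N– keeps its lone pair in-plane and puts one electron into the π system); the conjugation is uninterrupted.
Tallying contributions gives 2 × 2 = 4 from the 2 double-bond units.
4 is a 4n count (n = 1), so the planar conjugated ring is antiaromatic.

Antiaromatic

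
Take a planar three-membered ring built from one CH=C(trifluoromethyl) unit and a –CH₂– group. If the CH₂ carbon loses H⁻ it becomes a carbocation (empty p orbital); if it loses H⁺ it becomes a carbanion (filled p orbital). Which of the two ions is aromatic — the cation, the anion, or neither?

Both ions have a continuous loop of p orbitals — each ring atom is sp².
Cation: 1 × 2 + 0 = 2 π electrons → 4(0)+2, aromatic.
Anion: 1 × 2 + 2 = 4 π electrons → 4(1), antiaromatic.

The cation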